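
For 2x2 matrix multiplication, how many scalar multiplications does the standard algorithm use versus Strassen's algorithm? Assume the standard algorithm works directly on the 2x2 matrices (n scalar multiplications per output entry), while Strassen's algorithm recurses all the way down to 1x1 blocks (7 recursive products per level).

Matrix multiplication for 2x2 matrices:

Standard algorithm: 2^3 = 8 multiplications
Strassen's algorithm: 7^(log2(2)) = 7^1 = 7 multiplications
Savings: 8 - 7 = 1 multiplications

Standard: 8 multiplications (2^3). Strassen: 7 multiplications (7^1). Strassen reduces 8 recursive multiplications to 7 at each level.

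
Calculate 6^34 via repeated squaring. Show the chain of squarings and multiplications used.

Computing 6^34 by squaring (build up from 6^1; each line after the first costs one multiplication):

6^1 = 6
6^2 = (6^1)^2 = 6^2 = 36
6^4 = (6^2)^2 = 36^2 = 1296
6^8 = (6^4)^2 = 1296^2 = 1679616
6^16 = (6^8)^2 = 1679616^2 = 2821109907456
6^17 = 6 * 6^16 = 6 * 2821109907456 = 16926659444736
6^34 = (6^17)^2 = 16926659444736^2 = 286511799958070431838109696

Result: 286511799958070431838109696
Multiplications needed: 6 (6 lines after 6^1)

6^34 = 286511799958070431838109696. Using exponentiation by squaring, this requires 6 multiplications. The key idea: if the exponent is even, square the half-power; if odd, multiply by the base once.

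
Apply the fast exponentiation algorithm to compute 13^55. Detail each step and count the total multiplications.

Computing 13^55 by squaring (build up from 13^1; each line after the first costs one multiplication):

13^1 = 13
13^2 = (13^1)^2 = 13^2 = 169
13^3 = 13 * 13^2 = 13 * 169 = 2197
13^6 = (13^3)^2 = 2197^2 = 4826809
13^12 = (13^6)^2 = 4826809^2 = 23298085122481
13^13 = 13 * 13^12 = 13 * 23298085122481 = 302875106592253
13^26 = (13^13)^2 = 302875106592253^2 = 91733330193268616658399616009
13^27 = 13 * 13^26 = 13 * 91733330193268616658399616009 = 1192533292512492016559195008117
13^54 = (13^27)^2 = 1192533292512492016559195008117^2 = 1422135653750684847524758738836375672734734444846971695885689
13^55 = 13 * 13^54 = 13 * 1422135653750684847524758738836375672734734444846971695885689 = 18487763498758903017821863604872883745551547783010632046513957

Result: 18487763498758903017821863604872883745551547783010632046513957
Multiplications needed: 9 (9 lines after 13^1)

13^55 = 18487763498758903017821863604872883745551547783010632046513957. Using exponentiation by squaring, this requires 9 multiplications. The key idea: if the exponent is even, square the half-power; if odd, multiply by the base once.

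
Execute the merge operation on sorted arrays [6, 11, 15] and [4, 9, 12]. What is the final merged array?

Merging process:

Compare 6 vs 4: take 4 from right. Merged: [4]
Compare 6 vs 9: take 6 from left. Merged: [4, 6]
Compare 11 vs 9: take 9 from right. Merged: [4, 6, 9]
Compare 11 vs 12: take 11 from left. Merged: [4, 6, 9, 11]
Compare 15 vs 12: take 12 from right. Merged: [4, 6, 9, 11, 12]
Append remaining from left: [15]. Merged: [4, 6, 9, 11, 12, 15]

Final merged array: [4, 6, 9, 11, 12, 15]
Total comparisons: 5

The merged array is [4, 6, 9, 11, 12, 15], requiring 5 comparisons. The merge step runs in O(n) time where n is the total number of elements.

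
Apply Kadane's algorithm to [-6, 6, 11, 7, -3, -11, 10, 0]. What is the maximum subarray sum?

Using Kadane's algorithm on [-6, 6, 11, 7, -3, -11, 10, 0]:

Scanning through the array:
Position 1 (value 6): max_ending_here = 6, max_so_far = 6
Position 2 (value 11): max_ending_here = 17, max_so_far = 17
Position 3 (value 7): max_ending_here = 24, max_so_far = 24
Position 4 (value -3): max_ending_here = 21, max_so_far = 24
Position 5 (value -11): max_ending_here = 10, max_so_far = 24
Position 6 (value 10): max_ending_here = 20, max_so_far = 24
Position 7 (value 0): max_ending_here = 20, max_so_far = 24

Maximum subarray: [6, 11, 7]
Maximum sum: 24

The maximum subarray is [6, 11, 7] with sum 24. This subarray runs from index 1 to index 3.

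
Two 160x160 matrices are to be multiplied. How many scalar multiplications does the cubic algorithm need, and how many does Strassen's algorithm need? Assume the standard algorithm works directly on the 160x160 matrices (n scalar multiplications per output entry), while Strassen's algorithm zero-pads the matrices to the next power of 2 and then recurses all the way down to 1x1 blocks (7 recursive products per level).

Matrix multiplication for 160x160 matrices:

Strassen's algorithm requires power-of-2 dimensions. Pad 160x160 to 256x256 (next power of 2).

Standard algorithm: 160^3 = 4096000 multiplications
Strassen's algorithm: 7^(log2(256)) = 7^8 = 5764801 multiplications
Difference: 4096000 - 5764801 = -1668801 (Strassen uses MORE here due to padding overhead — for small or just-over-power-of-2 n, padding can outweigh the per-level savings)

Standard: 4096000 multiplications (160^3). Strassen: 5764801 multiplications (7^8, after padding to 256x256). Strassen reduces 8 recursive multiplications to 7 at each level.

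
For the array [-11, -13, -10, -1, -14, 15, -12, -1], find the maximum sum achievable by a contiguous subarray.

Using Kadane's algorithm on [-11, -13, -10, -1, -14, 15, -12, -1]:

Scanning through the array:
Position 1 (value -13): max_ending_here = -13, max_so_far = -11
Position 2 (value -10): max_ending_here = -10, max_so_far = -10
Position 3 (value -1): max_ending_here = -1, max_so_far = -1
Position 4 (value -14): max_ending_here = -14, max_so_far = -1
Position 5 (value 15): max_ending_here = 15, max_so_far = 15
Position 6 (value -12): max_ending_here = 3, max_so_far = 15
Position 7 (value -1): max_ending_here = 2, max_so_far = 15

Maximum subarray: [15]
Maximum sum: 15

The maximum subarray is [15] with sum 15. This subarray runs from index 5 to index 5.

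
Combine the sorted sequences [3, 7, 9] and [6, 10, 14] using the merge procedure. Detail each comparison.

Merging process:

Compare 3 vs 6: take 3 from left. Merged: [3]
Compare 7 vs 6: take 6 from right. Merged: [3, 6]
Compare 7 vs 10: take 7 from left. Merged: [3, 6, 7]
Compare 9 vs 10: take 9 from left. Merged: [3, 6, 7, 9]
Append remaining from right: [10, 14]. Merged: [3, 6, 7, 9, 10, 14]

Final merged array: [3, 6, 7, 9, 10, 14]
Total comparisons: 4

The merged array is [3, 6, 7, 9, 10, 14], requiring 4 comparisons. The merge step runs in O(n) time where n is the total number of elements.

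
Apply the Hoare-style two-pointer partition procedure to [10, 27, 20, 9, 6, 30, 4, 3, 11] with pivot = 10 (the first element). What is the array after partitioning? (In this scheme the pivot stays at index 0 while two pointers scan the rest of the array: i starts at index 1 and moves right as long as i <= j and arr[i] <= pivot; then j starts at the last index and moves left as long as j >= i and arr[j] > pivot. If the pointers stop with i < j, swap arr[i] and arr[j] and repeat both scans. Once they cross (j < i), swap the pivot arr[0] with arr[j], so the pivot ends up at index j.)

Hoare-style two-pointer partition with pivot = 10:

Initial array: [10, 27, 20, 9, 6, 30, 4, 3, 11]

Pointers start at i = 1, j = 8.
i stops at index 1 (arr[1]=27 > 10), j stops at index 7 (arr[7]=3 <= 10): swap arr[1] and arr[7], array becomes [10, 3, 20, 9, 6, 30, 4, 27, 11]
i stops at index 2 (arr[2]=20 > 10), j stops at index 6 (arr[6]=4 <= 10): swap arr[2] and arr[6], array becomes [10, 3, 4, 9, 6, 30, 20, 27, 11]
i ends at 5, j ends at 4: the pointers have crossed (j < i), so scanning stops.

Swap pivot arr[0] with arr[4] to place pivot at position 4: [6, 3, 4, 9, 10, 30, 20, 27, 11]
Pivot position: 4

After partitioning with pivot 10, the array becomes [6, 3, 4, 9, 10, 30, 20, 27, 11]. The pivot is placed at index 4. All elements to the left of the pivot are <= 10, and all elements to the right are > 10.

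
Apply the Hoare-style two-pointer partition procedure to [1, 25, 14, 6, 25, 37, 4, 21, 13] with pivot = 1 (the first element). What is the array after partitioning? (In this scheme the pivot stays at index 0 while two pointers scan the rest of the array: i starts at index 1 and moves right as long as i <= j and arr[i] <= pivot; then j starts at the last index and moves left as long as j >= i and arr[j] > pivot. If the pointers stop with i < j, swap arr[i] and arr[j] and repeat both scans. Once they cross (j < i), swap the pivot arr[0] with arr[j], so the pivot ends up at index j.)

Hoare-style two-pointer partition with pivot = 1:

Initial array: [1, 25, 14, 6, 25, 37, 4, 21, 13]

Pointers start at i = 1, j = 8.
i ends at 1, j ends at 0: the pointers have crossed (j < i), so scanning stops.

j = 0, so swapping arr[0] with arr[j] leaves the pivot at position 0: [1, 25, 14, 6, 25, 37, 4, 21, 13]
Pivot position: 0

After partitioning with pivot 1, the array becomes [1, 25, 14, 6, 25, 37, 4, 21, 13]. The pivot is placed at index 0. All elements to the left of the pivot are <= 1, and all elements to the right are > 1.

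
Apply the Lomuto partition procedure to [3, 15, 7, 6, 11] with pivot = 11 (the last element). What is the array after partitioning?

Lomuto partition with pivot = 11:

Initial array: [3, 15, 7, 6, 11]

arr[0]=3 <= 11: swap with position 0, array becomes [3, 15, 7, 6, 11]
arr[1]=15 > 11: no swap
arr[2]=7 <= 11: swap with position 1, array becomes [3, 7, 15, 6, 11]
arr[3]=6 <= 11: swap with position 2, array becomes [3, 7, 6, 15, 11]

Place pivot at position 3: [3, 7, 6, 11, 15]
Pivot position: 3

After partitioning with pivot 11, the array becomes [3, 7, 6, 11, 15]. The pivot is placed at index 3. All elements to the left of the pivot are <= 11, and all elements to the right are > 11.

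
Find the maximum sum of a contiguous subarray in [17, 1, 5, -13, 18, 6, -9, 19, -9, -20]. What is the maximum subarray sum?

Using Kadane's algorithm on [17, 1, 5, -13, 18, 6, -9, 19, -9, -20]:

Scanning through the array:
Position 1 (value 1): max_ending_here = 18, max_so_far = 18
Position 2 (value 5): max_ending_here = 23, max_so_far = 23
Position 3 (value -13): max_ending_here = 10, max_so_far = 23
Position 4 (value 18): max_ending_here = 28, max_so_far = 28
Position 5 (value 6): max_ending_here = 34, max_so_far = 34
Position 6 (value -9): max_ending_here = 25, max_so_far = 34
Position 7 (value 19): max_ending_here = 44, max_so_far = 44
Position 8 (value -9): max_ending_here = 35, max_so_far = 44
Position 9 (value -20): max_ending_here = 15, max_so_far = 44

Maximum subarray: [17, 1, 5, -13, 18, 6, -9, 19]
Maximum sum: 44

The maximum subarray is [17, 1, 5, -13, 18, 6, -9, 19] with sum 44. This subarray runs from index 0 to index 7.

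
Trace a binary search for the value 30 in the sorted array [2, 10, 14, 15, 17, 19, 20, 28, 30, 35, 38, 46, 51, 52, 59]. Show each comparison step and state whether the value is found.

Binary search for 30 in [2, 10, 14, 15, 17, 19, 20, 28, 30, 35, 38, 46, 51, 52, 59]:

lo=0, hi=14, mid=7, arr[mid]=28 -> 28 < 30, search right half
lo=8, hi=14, mid=11, arr[mid]=46 -> 46 > 30, search left half
lo=8, hi=10, mid=9, arr[mid]=35 -> 35 > 30, search left half
lo=8, hi=8, mid=8, arr[mid]=30 -> Found target at index 8!

Binary search finds 30 at index 8 after 4 comparisons. The search repeatedly halves the search space by comparing with the middle element.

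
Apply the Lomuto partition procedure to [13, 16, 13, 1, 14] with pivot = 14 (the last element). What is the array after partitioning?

Lomuto partition with pivot = 14:

Initial array: [13, 16, 13, 1, 14]

arr[0]=13 <= 14: swap with position 0, array becomes [13, 16, 13, 1, 14]
arr[1]=16 > 14: no swap
arr[2]=13 <= 14: swap with position 1, array becomes [13, 13, 16, 1, 14]
arr[3]=1 <= 14: swap with position 2, array becomes [13, 13, 1, 16, 14]

Place pivot at position 3: [13, 13, 1, 14, 16]
Pivot position: 3

After partitioning with pivot 14, the array becomes [13, 13, 1, 14, 16]. The pivot is placed at index 3. All elements to the left of the pivot are <= 14, and all elements to the right are > 14.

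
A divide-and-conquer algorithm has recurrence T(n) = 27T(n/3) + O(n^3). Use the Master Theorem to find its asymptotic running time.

Master Theorem for T(n) = 27T(n/3) + O(n^3):

a = 27, b = 3, c = 3
log_b(a) = log_3(27) = 3.0000

Case 2: c = 3 = log_3(27) = 3.0000
T(n) = O(n^3 log n) = O(n^3 log n)

For T(n) = 27T(n/3) + O(n^3): log_3(27) = 3.0000. This is Case 2 of the Master Theorem (c = log_b(a), equal work at all levels), giving O(n^3 log n).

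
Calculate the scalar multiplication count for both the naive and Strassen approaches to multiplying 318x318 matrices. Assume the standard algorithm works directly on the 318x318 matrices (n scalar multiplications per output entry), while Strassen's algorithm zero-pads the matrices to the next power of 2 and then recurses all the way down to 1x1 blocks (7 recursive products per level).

Matrix multiplication for 318x318 matrices:

Strassen's algorithm requires power-of-2 dimensions. Pad 318x318 to 512x512 (next power of 2).

Standard algorithm: 318^3 = 32157432 multiplications
Strassen's algorithm: 7^(log2(512)) = 7^9 = 40353607 multiplications
Difference: 32157432 - 40353607 = -8196175 (Strassen uses MORE here due to padding overhead — for small or just-over-power-of-2 n, padding can outweigh the per-level savings)

Standard: 32157432 multiplications (318^3). Strassen: 40353607 multiplications (7^9, after padding to 512x512). Strassen reduces 8 recursive multiplications to 7 at each level.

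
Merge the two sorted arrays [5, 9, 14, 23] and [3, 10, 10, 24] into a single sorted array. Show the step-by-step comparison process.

Merging process:

Compare 5 vs 3: take 3 from right. Merged: [3]
Compare 5 vs 10: take 5 from left. Merged: [3, 5]
Compare 9 vs 10: take 9 from left. Merged: [3, 5, 9]
Compare 14 vs 10: take 10 from right. Merged: [3, 5, 9, 10]
Compare 14 vs 10: take 10 from right. Merged: [3, 5, 9, 10, 10]
Compare 14 vs 24: take 14 from left. Merged: [3, 5, 9, 10, 10, 14]
Compare 23 vs 24: take 23 from left. Merged: [3, 5, 9, 10, 10, 14, 23]
Append remaining from right: [24]. Merged: [3, 5, 9, 10, 10, 14, 23, 24]

Final merged array: [3, 5, 9, 10, 10, 14, 23, 24]
Total comparisons: 7

The merged array is [3, 5, 9, 10, 10, 14, 23, 24], requiring 7 comparisons. The merge step runs in O(n) time where n is the total number of elements.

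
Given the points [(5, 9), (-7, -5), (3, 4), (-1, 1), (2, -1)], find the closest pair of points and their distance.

Computing all pairwise distances among 5 points:

d((5, 9), (-7, -5)) = 18.4391
d((5, 9), (3, 4)) = 5.3852
d((5, 9), (-1, 1)) = 10.0
d((5, 9), (2, -1)) = 10.4403
d((-7, -5), (3, 4)) = 13.4536
d((-7, -5), (-1, 1)) = 8.4853
d((-7, -5), (2, -1)) = 9.8489
d((3, 4), (-1, 1)) = 5.0
d((3, 4), (2, -1)) = 5.099
d((-1, 1), (2, -1)) = 3.6056 <-- minimum

Closest pair: (-1, 1) and (2, -1) with distance 3.6056

The closest pair is (-1, 1) and (2, -1) with Euclidean distance 3.6056. For 5 points, brute-force pairwise comparison is shown above. For large n, the divide-and-conquer algorithm (sort by x, recurse on halves, check the dividing strip) achieves O(n log n).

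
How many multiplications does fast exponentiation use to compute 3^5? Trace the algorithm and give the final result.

Computing 3^5 by squaring (build up from 3^1; each line after the first costs one multiplication):

3^1 = 3
3^2 = (3^1)^2 = 3^2 = 9
3^4 = (3^2)^2 = 9^2 = 81
3^5 = 3 * 3^4 = 3 * 81 = 243

Result: 243
Multiplications needed: 3 (3 lines after 3^1)

3^5 = 243. Using exponentiation by squaring, this requires 3 multiplications. The key idea: if the exponent is even, square the half-power; if odd, multiply by the base once.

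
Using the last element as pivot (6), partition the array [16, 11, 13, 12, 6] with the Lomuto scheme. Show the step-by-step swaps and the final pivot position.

Lomuto partition with pivot = 6:

Initial array: [16, 11, 13, 12, 6]

arr[0]=16 > 6: no swap
arr[1]=11 > 6: no swap
arr[2]=13 > 6: no swap
arr[3]=12 > 6: no swap

Place pivot at position 0: [6, 11, 13, 12, 16]
Pivot position: 0

After partitioning with pivot 6, the array becomes [6, 11, 13, 12, 16]. The pivot is placed at index 0. All elements to the left of the pivot are <= 6, and all elements to the right are > 6.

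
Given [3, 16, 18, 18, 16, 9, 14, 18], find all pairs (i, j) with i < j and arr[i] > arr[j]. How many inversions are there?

Finding inversions in [3, 16, 18, 18, 16, 9, 14, 18]:

(1, 5): arr[1]=16 > arr[5]=9
(1, 6): arr[1]=16 > arr[6]=14
(2, 4): arr[2]=18 > arr[4]=16
(2, 5): arr[2]=18 > arr[5]=9
(2, 6): arr[2]=18 > arr[6]=14
(3, 4): arr[3]=18 > arr[4]=16
(3, 5): arr[3]=18 > arr[5]=9
(3, 6): arr[3]=18 > arr[6]=14
(4, 5): arr[4]=16 > arr[5]=9
(4, 6): arr[4]=16 > arr[6]=14

Total inversions: 10

The array has 10 inversion(s): (1,5), (1,6), (2,4), (2,5), (2,6), (3,4), (3,5), (3,6), (4,5), (4,6). Each pair (i,j) satisfies i < j and arr[i] > arr[j].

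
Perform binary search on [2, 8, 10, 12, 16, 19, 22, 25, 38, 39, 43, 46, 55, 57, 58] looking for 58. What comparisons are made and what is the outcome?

Binary search for 58 in [2, 8, 10, 12, 16, 19, 22, 25, 38, 39, 43, 46, 55, 57, 58]:

lo=0, hi=14, mid=7, arr[mid]=25 -> 25 < 58, search right half
lo=8, hi=14, mid=11, arr[mid]=46 -> 46 < 58, search right half
lo=12, hi=14, mid=13, arr[mid]=57 -> 57 < 58, search right half
lo=14, hi=14, mid=14, arr[mid]=58 -> Found target at index 14!

Binary search finds 58 at index 14 after 4 comparisons. The search repeatedly halves the search space by comparing with the middle element.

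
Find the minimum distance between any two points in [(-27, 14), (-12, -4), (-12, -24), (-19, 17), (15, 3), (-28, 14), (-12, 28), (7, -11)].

Computing all pairwise distances among 8 points:

d((-27, 14), (-12, -4)) = 23.4307
d((-27, 14), (-12, -24)) = 40.8534
d((-27, 14), (-19, 17)) = 8.544
d((-27, 14), (15, 3)) = 43.4166
d((-27, 14), (-28, 14)) = 1.0 <-- minimum
d((-27, 14), (-12, 28)) = 20.5183
d((-27, 14), (7, -11)) = 42.2019
d((-12, -4), (-12, -24)) = 20.0
d((-12, -4), (-19, 17)) = 22.1359
d((-12, -4), (15, 3)) = 27.8927
d((-12, -4), (-28, 14)) = 24.0832
d((-12, -4), (-12, 28)) = 32.0
d((-12, -4), (7, -11)) = 20.2485
d((-12, -24), (-19, 17)) = 41.5933
d((-12, -24), (15, 3)) = 38.1838
d((-12, -24), (-28, 14)) = 41.2311
d((-12, -24), (-12, 28)) = 52.0
d((-12, -24), (7, -11)) = 23.0217
d((-19, 17), (15, 3)) = 36.7696
d((-19, 17), (-28, 14)) = 9.4868
d((-19, 17), (-12, 28)) = 13.0384
d((-19, 17), (7, -11)) = 38.2099
d((15, 3), (-28, 14)) = 44.3847
d((15, 3), (-12, 28)) = 36.7967
d((15, 3), (7, -11)) = 16.1245
d((-28, 14), (-12, 28)) = 21.2603
d((-28, 14), (7, -11)) = 43.0116
d((-12, 28), (7, -11)) = 43.382

Closest pair: (-27, 14) and (-28, 14) with distance 1.0

The closest pair is (-27, 14) and (-28, 14) with Euclidean distance 1.0. For 8 points, brute-force pairwise comparison is shown above. For large n, the divide-and-conquer algorithm (sort by x, recurse on halves, check the dividing strip) achieves O(n log n).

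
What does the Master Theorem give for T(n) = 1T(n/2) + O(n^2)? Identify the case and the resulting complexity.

Master Theorem for T(n) = 1T(n/2) + O(n^2):

a = 1, b = 2, c = 2
log_b(a) = log_2(1) = 0.0000

Case 3: c = 2 > log_2(1) = 0.0000
T(n) = O(n^2) = O(n^2)

For T(n) = 1T(n/2) + O(n^2): log_2(1) = 0.0000. This is Case 3 of the Master Theorem (c > log_b(a), work dominated by root), giving O(n^2).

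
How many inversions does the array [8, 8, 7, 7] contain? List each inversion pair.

Finding inversions in [8, 8, 7, 7]:

(0, 2): arr[0]=8 > arr[2]=7
(0, 3): arr[0]=8 > arr[3]=7
(1, 2): arr[1]=8 > arr[2]=7
(1, 3): arr[1]=8 > arr[3]=7

Total inversions: 4

The array has 4 inversion(s): (0,2), (0,3), (1,2), (1,3). Each pair (i,j) satisfies i < j and arr[i] > arr[j].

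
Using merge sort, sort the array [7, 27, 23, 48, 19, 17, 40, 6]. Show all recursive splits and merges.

Merge sort trace:

Split: [7, 27, 23, 48, 19, 17, 40, 6] -> [7, 27, 23, 48] and [19, 17, 40, 6]
  Split: [7, 27, 23, 48] -> [7, 27] and [23, 48]
    Split: [7, 27] -> [7] and [27]
    Merge: [7] + [27] -> [7, 27]
    Split: [23, 48] -> [23] and [48]
    Merge: [23] + [48] -> [23, 48]
  Merge: [7, 27] + [23, 48] -> [7, 23, 27, 48]
  Split: [19, 17, 40, 6] -> [19, 17] and [40, 6]
    Split: [19, 17] -> [19] and [17]
    Merge: [19] + [17] -> [17, 19]
    Split: [40, 6] -> [40] and [6]
    Merge: [40] + [6] -> [6, 40]
  Merge: [17, 19] + [6, 40] -> [6, 17, 19, 40]
Merge: [7, 23, 27, 48] + [6, 17, 19, 40] -> [6, 7, 17, 19, 23, 27, 40, 48]

Final sorted array: [6, 7, 17, 19, 23, 27, 40, 48]

The merge sort proceeds by recursively splitting the array and merging sorted halves.
After all merges, the sorted array is [6, 7, 17, 19, 23, 27, 40, 48].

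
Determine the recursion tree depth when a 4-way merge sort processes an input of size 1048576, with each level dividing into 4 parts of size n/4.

For divide and conquer with division factor 4:

Problem sizes at each level:
Level 0: 1048576
Level 1: 262144
Level 2: 65536
Level 3: 16384
Level 4: 4096
Level 5: 1024
Level 6: 256
Level 7: 64
Level 8: 16
Level 9: 4
Level 10: 1

The root is level 0 and the size-1 base case is level 10 (the tree spans levels 0 through 10, i.e. 11 levels counting the root), so the depth is the number of divisions: log_4(1048576) = 10

The recursion tree depth is log_4(1048576) = 10. At each level, the problem size is divided by 4, so it takes 10 divisions to reduce to a base case of size 1. The algorithm makes 4 recursive calls at each level.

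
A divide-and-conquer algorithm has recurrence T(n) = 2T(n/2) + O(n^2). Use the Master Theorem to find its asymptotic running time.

Master Theorem for T(n) = 2T(n/2) + O(n^2):

a = 2, b = 2, c = 2
log_b(a) = log_2(2) = 1.0000

Case 3: c = 2 > log_2(2) = 1.0000
T(n) = O(n^2) = O(n^2)

For T(n) = 2T(n/2) + O(n^2): log_2(2) = 1.0000. This is Case 3 of the Master Theorem (c > log_b(a), work dominated by root), giving O(n^2).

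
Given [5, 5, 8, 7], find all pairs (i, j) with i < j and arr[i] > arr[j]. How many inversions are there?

Finding inversions in [5, 5, 8, 7]:

(2, 3): arr[2]=8 > arr[3]=7

Total inversions: 1

The array has 1 inversion(s): (2,3). Each pair (i,j) satisfies i < j and arr[i] > arr[j].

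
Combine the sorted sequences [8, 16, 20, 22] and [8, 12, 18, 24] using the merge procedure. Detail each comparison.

Merging process:

Compare 8 vs 8: take 8 from left. Merged: [8]
Compare 16 vs 8: take 8 from right. Merged: [8, 8]
Compare 16 vs 12: take 12 from right. Merged: [8, 8, 12]
Compare 16 vs 18: take 16 from left. Merged: [8, 8, 12, 16]
Compare 20 vs 18: take 18 from right. Merged: [8, 8, 12, 16, 18]
Compare 20 vs 24: take 20 from left. Merged: [8, 8, 12, 16, 18, 20]
Compare 22 vs 24: take 22 from left. Merged: [8, 8, 12, 16, 18, 20, 22]
Append remaining from right: [24]. Merged: [8, 8, 12, 16, 18, 20, 22, 24]

Final merged array: [8, 8, 12, 16, 18, 20, 22, 24]
Total comparisons: 7

The merged array is [8, 8, 12, 16, 18, 20, 22, 24], requiring 7 comparisons. The merge step runs in O(n) time where n is the total number of elements.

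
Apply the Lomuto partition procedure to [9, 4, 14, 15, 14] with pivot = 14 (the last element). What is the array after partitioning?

Lomuto partition with pivot = 14:

Initial array: [9, 4, 14, 15, 14]

arr[0]=9 <= 14: swap with position 0, array becomes [9, 4, 14, 15, 14]
arr[1]=4 <= 14: swap with position 1, array becomes [9, 4, 14, 15, 14]
arr[2]=14 <= 14: swap with position 2, array becomes [9, 4, 14, 15, 14]
arr[3]=15 > 14: no swap

Place pivot at position 3: [9, 4, 14, 14, 15]
Pivot position: 3

After partitioning with pivot 14, the array becomes [9, 4, 14, 14, 15]. The pivot is placed at index 3. All elements to the left of the pivot are <= 14, and all elements to the right are > 14.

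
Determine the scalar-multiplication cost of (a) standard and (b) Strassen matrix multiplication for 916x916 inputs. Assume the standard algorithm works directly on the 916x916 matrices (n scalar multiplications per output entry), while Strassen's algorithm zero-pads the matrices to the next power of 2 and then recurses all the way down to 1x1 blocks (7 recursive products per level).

Matrix multiplication for 916x916 matrices:

Strassen's algorithm requires power-of-2 dimensions. Pad 916x916 to 1024x1024 (next power of 2).

Standard algorithm: 916^3 = 768575296 multiplications
Strassen's algorithm: 7^(log2(1024)) = 7^10 = 282475249 multiplications
Savings: 768575296 - 282475249 = 486100047 multiplications

Standard: 768575296 multiplications (916^3). Strassen: 282475249 multiplications (7^10, after padding to 1024x1024). Strassen reduces 8 recursive multiplications to 7 at each level.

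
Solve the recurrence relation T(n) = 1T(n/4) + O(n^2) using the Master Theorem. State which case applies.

Master Theorem for T(n) = 1T(n/4) + O(n^2):

a = 1, b = 4, c = 2
log_b(a) = log_4(1) = 0.0000

Case 3: c = 2 > log_4(1) = 0.0000
T(n) = O(n^2) = O(n^2)

For T(n) = 1T(n/4) + O(n^2): log_4(1) = 0.0000. This is Case 3 of the Master Theorem (c > log_b(a), work dominated by root), giving O(n^2).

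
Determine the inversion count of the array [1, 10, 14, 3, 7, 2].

Finding inversions in [1, 10, 14, 3, 7, 2]:

(1, 3): arr[1]=10 > arr[3]=3
(1, 4): arr[1]=10 > arr[4]=7
(1, 5): arr[1]=10 > arr[5]=2
(2, 3): arr[2]=14 > arr[3]=3
(2, 4): arr[2]=14 > arr[4]=7
(2, 5): arr[2]=14 > arr[5]=2
(3, 5): arr[3]=3 > arr[5]=2
(4, 5): arr[4]=7 > arr[5]=2

Total inversions: 8

The array has 8 inversion(s): (1,3), (1,4), (1,5), (2,3), (2,4), (2,5), (3,5), (4,5). Each pair (i,j) satisfies i < j and arr[i] > arr[j].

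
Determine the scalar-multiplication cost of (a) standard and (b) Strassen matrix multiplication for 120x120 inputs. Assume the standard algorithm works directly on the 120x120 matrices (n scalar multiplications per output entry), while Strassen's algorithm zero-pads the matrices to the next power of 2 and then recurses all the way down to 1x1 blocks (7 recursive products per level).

Matrix multiplication for 120x120 matrices:

Strassen's algorithm requires power-of-2 dimensions. Pad 120x120 to 128x128 (next power of 2).

Standard algorithm: 120^3 = 1728000 multiplications
Strassen's algorithm: 7^(log2(128)) = 7^7 = 823543 multiplications
Savings: 1728000 - 823543 = 904457 multiplications

Standard: 1728000 multiplications (120^3). Strassen: 823543 multiplications (7^7, after padding to 128x128). Strassen reduces 8 recursive multiplications to 7 at each level.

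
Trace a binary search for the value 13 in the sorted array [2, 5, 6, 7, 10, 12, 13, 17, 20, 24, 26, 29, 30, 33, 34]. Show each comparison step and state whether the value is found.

Binary search for 13 in [2, 5, 6, 7, 10, 12, 13, 17, 20, 24, 26, 29, 30, 33, 34]:

lo=0, hi=14, mid=7, arr[mid]=17 -> 17 > 13, search left half
lo=0, hi=6, mid=3, arr[mid]=7 -> 7 < 13, search right half
lo=4, hi=6, mid=5, arr[mid]=12 -> 12 < 13, search right half
lo=6, hi=6, mid=6, arr[mid]=13 -> Found target at index 6!

Binary search finds 13 at index 6 after 4 comparisons. The search repeatedly halves the search space by comparing with the middle element.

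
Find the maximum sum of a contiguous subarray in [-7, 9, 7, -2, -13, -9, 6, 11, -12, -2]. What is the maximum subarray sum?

Using Kadane's algorithm on [-7, 9, 7, -2, -13, -9, 6, 11, -12, -2]:

Scanning through the array:
Position 1 (value 9): max_ending_here = 9, max_so_far = 9
Position 2 (value 7): max_ending_here = 16, max_so_far = 16
Position 3 (value -2): max_ending_here = 14, max_so_far = 16
Position 4 (value -13): max_ending_here = 1, max_so_far = 16
Position 5 (value -9): max_ending_here = -8, max_so_far = 16
Position 6 (value 6): max_ending_here = 6, max_so_far = 16
Position 7 (value 11): max_ending_here = 17, max_so_far = 17
Position 8 (value -12): max_ending_here = 5, max_so_far = 17
Position 9 (value -2): max_ending_here = 3, max_so_far = 17

Maximum subarray: [6, 11]
Maximum sum: 17

The maximum subarray is [6, 11] with sum 17. This subarray runs from index 6 to index 7.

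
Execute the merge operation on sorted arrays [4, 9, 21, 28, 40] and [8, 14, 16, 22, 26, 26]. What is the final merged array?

Merging process:

Compare 4 vs 8: take 4 from left. Merged: [4]
Compare 9 vs 8: take 8 from right. Merged: [4, 8]
Compare 9 vs 14: take 9 from left. Merged: [4, 8, 9]
Compare 21 vs 14: take 14 from right. Merged: [4, 8, 9, 14]
Compare 21 vs 16: take 16 from right. Merged: [4, 8, 9, 14, 16]
Compare 21 vs 22: take 21 from left. Merged: [4, 8, 9, 14, 16, 21]
Compare 28 vs 22: take 22 from right. Merged: [4, 8, 9, 14, 16, 21, 22]
Compare 28 vs 26: take 26 from right. Merged: [4, 8, 9, 14, 16, 21, 22, 26]
Compare 28 vs 26: take 26 from right. Merged: [4, 8, 9, 14, 16, 21, 22, 26, 26]
Append remaining from left: [28, 40]. Merged: [4, 8, 9, 14, 16, 21, 22, 26, 26, 28, 40]

Final merged array: [4, 8, 9, 14, 16, 21, 22, 26, 26, 28, 40]
Total comparisons: 9

The merged array is [4, 8, 9, 14, 16, 21, 22, 26, 26, 28, 40], requiring 9 comparisons. The merge step runs in O(n) time where n is the total number of elements.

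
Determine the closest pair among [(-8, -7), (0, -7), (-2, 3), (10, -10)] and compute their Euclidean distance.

Computing all pairwise distances among 4 points:

d((-8, -7), (0, -7)) = 8.0 <-- minimum
d((-8, -7), (-2, 3)) = 11.6619
d((-8, -7), (10, -10)) = 18.2483
d((0, -7), (-2, 3)) = 10.198
d((0, -7), (10, -10)) = 10.4403
d((-2, 3), (10, -10)) = 17.6918

Closest pair: (-8, -7) and (0, -7) with distance 8.0

The closest pair is (-8, -7) and (0, -7) with Euclidean distance 8.0. For 4 points, brute-force pairwise comparison is shown above. For large n, the divide-and-conquer algorithm (sort by x, recurse on halves, check the dividing strip) achieves O(n log n).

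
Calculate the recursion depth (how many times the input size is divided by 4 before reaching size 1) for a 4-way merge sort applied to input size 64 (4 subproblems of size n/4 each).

For divide and conquer with division factor 4:

Problem sizes at each level:
Level 0: 64
Level 1: 16
Level 2: 4
Level 3: 1

The root is level 0 and the size-1 base case is level 3 (the tree spans levels 0 through 3, i.e. 4 levels counting the root), so the depth is the number of divisions: log_4(64) = 3

The recursion tree depth is log_4(64) = 3. At each level, the problem size is divided by 4, so it takes 3 divisions to reduce to a base case of size 1. The algorithm makes 4 recursive calls at each level.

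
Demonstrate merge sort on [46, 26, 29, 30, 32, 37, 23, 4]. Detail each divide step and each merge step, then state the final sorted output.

Merge sort trace:

Split: [46, 26, 29, 30, 32, 37, 23, 4] -> [46, 26, 29, 30] and [32, 37, 23, 4]
  Split: [46, 26, 29, 30] -> [46, 26] and [29, 30]
    Split: [46, 26] -> [46] and [26]
    Merge: [46] + [26] -> [26, 46]
    Split: [29, 30] -> [29] and [30]
    Merge: [29] + [30] -> [29, 30]
  Merge: [26, 46] + [29, 30] -> [26, 29, 30, 46]
  Split: [32, 37, 23, 4] -> [32, 37] and [23, 4]
    Split: [32, 37] -> [32] and [37]
    Merge: [32] + [37] -> [32, 37]
    Split: [23, 4] -> [23] and [4]
    Merge: [23] + [4] -> [4, 23]
  Merge: [32, 37] + [4, 23] -> [4, 23, 32, 37]
Merge: [26, 29, 30, 46] + [4, 23, 32, 37] -> [4, 23, 26, 29, 30, 32, 37, 46]

Final sorted array: [4, 23, 26, 29, 30, 32, 37, 46]

The merge sort proceeds by recursively splitting the array and merging sorted halves.
After all merges, the sorted array is [4, 23, 26, 29, 30, 32, 37, 46].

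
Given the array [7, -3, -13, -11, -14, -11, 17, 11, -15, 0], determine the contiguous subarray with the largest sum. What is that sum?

Using Kadane's algorithm on [7, -3, -13, -11, -14, -11, 17, 11, -15, 0]:

Scanning through the array:
Position 1 (value -3): max_ending_here = 4, max_so_far = 7
Position 2 (value -13): max_ending_here = -9, max_so_far = 7
Position 3 (value -11): max_ending_here = -11, max_so_far = 7
Position 4 (value -14): max_ending_here = -14, max_so_far = 7
Position 5 (value -11): max_ending_here = -11, max_so_far = 7
Position 6 (value 17): max_ending_here = 17, max_so_far = 17
Position 7 (value 11): max_ending_here = 28, max_so_far = 28
Position 8 (value -15): max_ending_here = 13, max_so_far = 28
Position 9 (value 0): max_ending_here = 13, max_so_far = 28

Maximum subarray: [17, 11]
Maximum sum: 28

The maximum subarray is [17, 11] with sum 28. This subarray runs from index 6 to index 7.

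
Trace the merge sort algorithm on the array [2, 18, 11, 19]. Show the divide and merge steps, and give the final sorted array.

Merge sort trace:

Split: [2, 18, 11, 19] -> [2, 18] and [11, 19]
  Split: [2, 18] -> [2] and [18]
  Merge: [2] + [18] -> [2, 18]
  Split: [11, 19] -> [11] and [19]
  Merge: [11] + [19] -> [11, 19]
Merge: [2, 18] + [11, 19] -> [2, 11, 18, 19]

Final sorted array: [2, 11, 18, 19]

The merge sort proceeds by recursively splitting the array and merging sorted halves.
After all merges, the sorted array is [2, 11, 18, 19].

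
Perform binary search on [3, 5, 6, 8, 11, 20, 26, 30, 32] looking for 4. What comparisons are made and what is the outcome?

Binary search for 4 in [3, 5, 6, 8, 11, 20, 26, 30, 32]:

lo=0, hi=8, mid=4, arr[mid]=11 -> 11 > 4, search left half
lo=0, hi=3, mid=1, arr[mid]=5 -> 5 > 4, search left half
lo=0, hi=0, mid=0, arr[mid]=3 -> 3 < 4, search right half
lo=1 > hi=0, target 4 not found

Binary search determines that 4 is not in the array after 3 comparisons. The search space was exhausted without finding the target.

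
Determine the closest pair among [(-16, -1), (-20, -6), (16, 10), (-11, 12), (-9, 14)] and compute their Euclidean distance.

Computing all pairwise distances among 5 points:

d((-16, -1), (-20, -6)) = 6.4031
d((-16, -1), (16, 10)) = 33.8378
d((-16, -1), (-11, 12)) = 13.9284
d((-16, -1), (-9, 14)) = 16.5529
d((-20, -6), (16, 10)) = 39.3954
d((-20, -6), (-11, 12)) = 20.1246
d((-20, -6), (-9, 14)) = 22.8254
d((16, 10), (-11, 12)) = 27.074
d((16, 10), (-9, 14)) = 25.318
d((-11, 12), (-9, 14)) = 2.8284 <-- minimum

Closest pair: (-11, 12) and (-9, 14) with distance 2.8284

The closest pair is (-11, 12) and (-9, 14) with Euclidean distance 2.8284. For 5 points, brute-force pairwise comparison is shown above. For large n, the divide-and-conquer algorithm (sort by x, recurse on halves, check the dividing strip) achieves O(n log n).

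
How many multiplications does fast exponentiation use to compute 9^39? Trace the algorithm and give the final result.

Computing 9^39 by squaring (build up from 9^1; each line after the first costs one multiplication):

9^1 = 9
9^2 = (9^1)^2 = 9^2 = 81
9^4 = (9^2)^2 = 81^2 = 6561
9^8 = (9^4)^2 = 6561^2 = 43046721
9^9 = 9 * 9^8 = 9 * 43046721 = 387420489
9^18 = (9^9)^2 = 387420489^2 = 150094635296999121
9^19 = 9 * 9^18 = 9 * 150094635296999121 = 1350851717672992089
9^38 = (9^19)^2 = 1350851717672992089^2 = 1824800363140073127359051977856583921
9^39 = 9 * 9^38 = 9 * 1824800363140073127359051977856583921 = 16423203268260658146231467800709255289

Result: 16423203268260658146231467800709255289
Multiplications needed: 8 (8 lines after 9^1)

9^39 = 16423203268260658146231467800709255289. Using exponentiation by squaring, this requires 8 multiplications. The key idea: if the exponent is even, square the half-power; if odd, multiply by the base once.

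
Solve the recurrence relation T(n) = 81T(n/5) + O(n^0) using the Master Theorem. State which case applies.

Master Theorem for T(n) = 81T(n/5) + O(n^0):

a = 81, b = 5, c = 0
log_b(a) = log_5(81) = 2.7304

Case 1: c = 0 < log_5(81) = 2.7304
T(n) = O(n^(log_5 81))

For T(n) = 81T(n/5) + O(n^0): log_5(81) = 2.7304. This is Case 1 of the Master Theorem (c < log_b(a), work dominated by leaves), giving O(n^(log_5 81)).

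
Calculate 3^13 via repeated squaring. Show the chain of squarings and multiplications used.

Computing 3^13 by squaring (build up from 3^1; each line after the first costs one multiplication):

3^1 = 3
3^2 = (3^1)^2 = 3^2 = 9
3^3 = 3 * 3^2 = 3 * 9 = 27
3^6 = (3^3)^2 = 27^2 = 729
3^12 = (3^6)^2 = 729^2 = 531441
3^13 = 3 * 3^12 = 3 * 531441 = 1594323

Result: 1594323
Multiplications needed: 5 (5 lines after 3^1)

3^13 = 1594323. Using exponentiation by squaring, this requires 5 multiplications. The key idea: if the exponent is even, square the half-power; if odd, multiply by the base once.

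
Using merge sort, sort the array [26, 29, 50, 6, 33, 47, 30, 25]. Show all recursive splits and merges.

Merge sort trace:

Split: [26, 29, 50, 6, 33, 47, 30, 25] -> [26, 29, 50, 6] and [33, 47, 30, 25]
  Split: [26, 29, 50, 6] -> [26, 29] and [50, 6]
    Split: [26, 29] -> [26] and [29]
    Merge: [26] + [29] -> [26, 29]
    Split: [50, 6] -> [50] and [6]
    Merge: [50] + [6] -> [6, 50]
  Merge: [26, 29] + [6, 50] -> [6, 26, 29, 50]
  Split: [33, 47, 30, 25] -> [33, 47] and [30, 25]
    Split: [33, 47] -> [33] and [47]
    Merge: [33] + [47] -> [33, 47]
    Split: [30, 25] -> [30] and [25]
    Merge: [30] + [25] -> [25, 30]
  Merge: [33, 47] + [25, 30] -> [25, 30, 33, 47]
Merge: [6, 26, 29, 50] + [25, 30, 33, 47] -> [6, 25, 26, 29, 30, 33, 47, 50]

Final sorted array: [6, 25, 26, 29, 30, 33, 47, 50]

The merge sort proceeds by recursively splitting the array and merging sorted halves.
After all merges, the sorted array is [6, 25, 26, 29, 30, 33, 47, 50].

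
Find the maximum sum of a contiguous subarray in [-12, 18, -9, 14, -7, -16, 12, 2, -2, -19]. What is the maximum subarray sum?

Using Kadane's algorithm on [-12, 18, -9, 14, -7, -16, 12, 2, -2, -19]:

Scanning through the array:
Position 1 (value 18): max_ending_here = 18, max_so_far = 18
Position 2 (value -9): max_ending_here = 9, max_so_far = 18
Position 3 (value 14): max_ending_here = 23, max_so_far = 23
Position 4 (value -7): max_ending_here = 16, max_so_far = 23
Position 5 (value -16): max_ending_here = 0, max_so_far = 23
Position 6 (value 12): max_ending_here = 12, max_so_far = 23
Position 7 (value 2): max_ending_here = 14, max_so_far = 23
Position 8 (value -2): max_ending_here = 12, max_so_far = 23
Position 9 (value -19): max_ending_here = -7, max_so_far = 23

Maximum subarray: [18, -9, 14]
Maximum sum: 23

The maximum subarray is [18, -9, 14] with sum 23. This subarray runs from index 1 to index 3.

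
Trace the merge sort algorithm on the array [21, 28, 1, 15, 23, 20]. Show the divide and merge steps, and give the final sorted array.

Merge sort trace:

Split: [21, 28, 1, 15, 23, 20] -> [21, 28, 1] and [15, 23, 20]
  Split: [21, 28, 1] -> [21] and [28, 1]
    Split: [28, 1] -> [28] and [1]
    Merge: [28] + [1] -> [1, 28]
  Merge: [21] + [1, 28] -> [1, 21, 28]
  Split: [15, 23, 20] -> [15] and [23, 20]
    Split: [23, 20] -> [23] and [20]
    Merge: [23] + [20] -> [20, 23]
  Merge: [15] + [20, 23] -> [15, 20, 23]
Merge: [1, 21, 28] + [15, 20, 23] -> [1, 15, 20, 21, 23, 28]

Final sorted array: [1, 15, 20, 21, 23, 28]

The merge sort proceeds by recursively splitting the array and merging sorted halves.
After all merges, the sorted array is [1, 15, 20, 21, 23, 28].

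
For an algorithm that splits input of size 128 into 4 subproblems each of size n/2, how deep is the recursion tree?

For divide and conquer with division factor 2:

Problem sizes at each level:
Level 0: 128
Level 1: 64
Level 2: 32
Level 3: 16
Level 4: 8
Level 5: 4
Level 6: 2
Level 7: 1

The root is level 0 and the size-1 base case is level 7 (the tree spans levels 0 through 7, i.e. 8 levels counting the root), so the depth is the number of divisions: log_2(128) = 7

The recursion tree depth is log_2(128) = 7. At each level, the problem size is divided by 2, so it takes 7 divisions to reduce to a base case of size 1. The algorithm makes 4 recursive calls at each level.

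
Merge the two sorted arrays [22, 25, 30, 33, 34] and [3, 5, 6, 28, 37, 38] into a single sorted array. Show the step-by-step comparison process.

Merging process:

Compare 22 vs 3: take 3 from right. Merged: [3]
Compare 22 vs 5: take 5 from right. Merged: [3, 5]
Compare 22 vs 6: take 6 from right. Merged: [3, 5, 6]
Compare 22 vs 28: take 22 from left. Merged: [3, 5, 6, 22]
Compare 25 vs 28: take 25 from left. Merged: [3, 5, 6, 22, 25]
Compare 30 vs 28: take 28 from right. Merged: [3, 5, 6, 22, 25, 28]
Compare 30 vs 37: take 30 from left. Merged: [3, 5, 6, 22, 25, 28, 30]
Compare 33 vs 37: take 33 from left. Merged: [3, 5, 6, 22, 25, 28, 30, 33]
Compare 34 vs 37: take 34 from left. Merged: [3, 5, 6, 22, 25, 28, 30, 33, 34]
Append remaining from right: [37, 38]. Merged: [3, 5, 6, 22, 25, 28, 30, 33, 34, 37, 38]

Final merged array: [3, 5, 6, 22, 25, 28, 30, 33, 34, 37, 38]
Total comparisons: 9

The merged array is [3, 5, 6, 22, 25, 28, 30, 33, 34, 37, 38], requiring 9 comparisons. The merge step runs in O(n) time where n is the total number of elements.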